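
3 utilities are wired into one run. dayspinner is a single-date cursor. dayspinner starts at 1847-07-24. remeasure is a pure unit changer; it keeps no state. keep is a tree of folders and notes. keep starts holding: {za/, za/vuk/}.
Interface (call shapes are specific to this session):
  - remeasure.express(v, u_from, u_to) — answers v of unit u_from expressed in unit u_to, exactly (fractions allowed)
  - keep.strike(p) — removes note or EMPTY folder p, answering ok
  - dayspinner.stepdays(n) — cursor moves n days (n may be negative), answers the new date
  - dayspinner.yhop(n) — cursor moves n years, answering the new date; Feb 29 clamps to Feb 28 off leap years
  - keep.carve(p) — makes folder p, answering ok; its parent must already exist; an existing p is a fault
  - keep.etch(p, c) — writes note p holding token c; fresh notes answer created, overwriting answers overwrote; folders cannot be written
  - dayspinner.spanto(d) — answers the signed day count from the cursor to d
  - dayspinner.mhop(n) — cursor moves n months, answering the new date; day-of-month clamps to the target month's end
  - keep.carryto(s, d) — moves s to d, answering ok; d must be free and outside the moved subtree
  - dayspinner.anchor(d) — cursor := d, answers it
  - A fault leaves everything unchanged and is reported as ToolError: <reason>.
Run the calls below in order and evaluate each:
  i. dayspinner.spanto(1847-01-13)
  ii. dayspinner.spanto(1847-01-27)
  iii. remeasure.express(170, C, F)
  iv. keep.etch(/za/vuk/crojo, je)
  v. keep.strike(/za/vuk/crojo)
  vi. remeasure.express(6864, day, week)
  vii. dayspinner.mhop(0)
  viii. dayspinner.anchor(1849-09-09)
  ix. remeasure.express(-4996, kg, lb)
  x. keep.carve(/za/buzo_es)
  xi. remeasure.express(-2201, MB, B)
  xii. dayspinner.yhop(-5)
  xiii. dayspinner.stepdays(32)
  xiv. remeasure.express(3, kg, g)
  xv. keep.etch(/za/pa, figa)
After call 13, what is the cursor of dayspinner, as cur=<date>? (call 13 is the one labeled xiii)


# 1. dayspinner.spanto(1847-01-13) -> -192
# 2. dayspinner.spanto(1847-01-27) -> -178
# 3. remeasure.express(170, C, F) -> 338
# 4. keep.etch(/za/vuk/crojo, je) -> created
# 5. keep.strike(/za/vuk/crojo) -> ok
# 6. remeasure.express(6864, day, week) -> 6864/7
# 7. dayspinner.mhop(0) -> 1847-07-24
# 8. dayspinner.anchor(1849-09-09) -> 1849-09-09
# 9. remeasure.express(-4996, kg, lb) -> -499600000000/45359237
# 10. keep.carve(/za/buzo_es) -> ok
# 11. remeasure.express(-2201, MB, B) -> -2201000000
# 12. dayspinner.yhop(-5) -> 1844-09-09
# 13. dayspinner.stepdays(32) -> 1844-10-11
# 14. remeasure.express(3, kg, g) -> 3000
# 15. keep.etch(/za/pa, figa) -> created

Answer: cur=1844-10-11


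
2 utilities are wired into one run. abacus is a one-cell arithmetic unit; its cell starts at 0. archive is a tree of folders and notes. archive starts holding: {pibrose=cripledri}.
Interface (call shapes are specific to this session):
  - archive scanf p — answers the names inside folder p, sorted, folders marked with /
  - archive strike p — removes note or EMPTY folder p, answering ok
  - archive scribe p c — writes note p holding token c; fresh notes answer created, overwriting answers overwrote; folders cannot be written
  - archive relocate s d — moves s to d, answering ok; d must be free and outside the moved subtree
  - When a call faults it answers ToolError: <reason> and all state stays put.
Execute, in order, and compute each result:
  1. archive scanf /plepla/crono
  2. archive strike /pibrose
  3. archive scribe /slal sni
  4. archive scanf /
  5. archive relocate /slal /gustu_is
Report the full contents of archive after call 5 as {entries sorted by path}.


Answer: {gustu_is=sni}

Derivation:
>>> archive scanf p='/plepla/crono'
  ToolError: not found
>>> archive strike p='/pibrose'
  ok
>>> archive scribe p='/slal' c='sni'
  created
>>> archive scanf p='/'
  [slal]
>>> archive relocate s='/slal' d='/gustu_is'
  ok


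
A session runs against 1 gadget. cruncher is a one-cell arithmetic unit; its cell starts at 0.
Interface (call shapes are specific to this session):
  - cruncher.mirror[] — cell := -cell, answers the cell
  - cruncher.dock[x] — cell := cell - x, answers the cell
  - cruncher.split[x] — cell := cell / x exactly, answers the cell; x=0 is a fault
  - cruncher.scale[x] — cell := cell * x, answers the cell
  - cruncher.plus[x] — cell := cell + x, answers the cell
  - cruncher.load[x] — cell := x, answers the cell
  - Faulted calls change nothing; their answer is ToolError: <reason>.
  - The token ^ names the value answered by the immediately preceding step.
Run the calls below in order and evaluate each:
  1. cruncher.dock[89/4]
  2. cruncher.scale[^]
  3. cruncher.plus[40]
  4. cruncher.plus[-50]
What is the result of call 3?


>> cruncher.dock(x='89/4')
<< -89/4
>> cruncher.scale(x='^')
<< 7921/16
>> cruncher.plus(x='40')
<< 8561/16
>> cruncher.plus(x='-50')
<< 7761/16

Answer: 8561/16


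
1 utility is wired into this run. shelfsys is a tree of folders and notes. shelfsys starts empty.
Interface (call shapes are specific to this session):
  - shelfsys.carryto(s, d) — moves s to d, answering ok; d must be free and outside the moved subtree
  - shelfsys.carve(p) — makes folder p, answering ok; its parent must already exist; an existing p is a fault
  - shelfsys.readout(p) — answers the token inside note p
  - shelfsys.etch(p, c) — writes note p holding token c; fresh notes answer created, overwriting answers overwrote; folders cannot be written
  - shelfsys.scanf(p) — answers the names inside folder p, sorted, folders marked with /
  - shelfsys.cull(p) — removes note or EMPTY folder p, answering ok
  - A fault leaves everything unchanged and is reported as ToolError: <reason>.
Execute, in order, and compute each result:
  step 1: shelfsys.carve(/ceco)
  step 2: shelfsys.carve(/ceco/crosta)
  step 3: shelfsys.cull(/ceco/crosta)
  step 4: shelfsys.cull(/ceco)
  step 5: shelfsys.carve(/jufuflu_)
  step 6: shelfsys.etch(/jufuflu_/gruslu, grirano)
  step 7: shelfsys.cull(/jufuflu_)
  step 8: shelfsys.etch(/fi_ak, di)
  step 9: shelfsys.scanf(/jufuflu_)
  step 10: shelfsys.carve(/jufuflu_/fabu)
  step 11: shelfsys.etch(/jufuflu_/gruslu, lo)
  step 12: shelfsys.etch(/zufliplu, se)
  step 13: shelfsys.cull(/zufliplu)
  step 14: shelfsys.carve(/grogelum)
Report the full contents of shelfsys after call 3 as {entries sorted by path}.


Answer: {ceco/}

Derivation:
I run shelfsys.carve passing p='/ceco', and get ok.
Now I run shelfsys.carve passing p='/ceco/crosta', and see ok.
Now I run shelfsys.cull passing p='/ceco/crosta', and see ok.
Calling shelfsys.cull passing p='/ceco', and see ok.
I try shelfsys.carve passing p='/jufuflu_', giving ok.
Invoking shelfsys.etch passing p='/jufuflu_/gruslu', c='grirano': created.
Now I run shelfsys.cull passing p='/jufuflu_', — result: ToolError: not empty.
I use shelfsys.etch passing p='/fi_ak', c='di', yielding created.
Using shelfsys.scanf passing p='/jufuflu_', giving [gruslu].
I use shelfsys.carve passing p='/jufuflu_/fabu', and observe ok.
Using shelfsys.etch passing p='/jufuflu_/gruslu', c='lo', → overwrote.
Next I call shelfsys.etch passing p='/zufliplu', c='se', giving created.
I call shelfsys.cull passing p='/zufliplu', which returns ok.
Using shelfsys.carve passing p='/grogelum', → ok.


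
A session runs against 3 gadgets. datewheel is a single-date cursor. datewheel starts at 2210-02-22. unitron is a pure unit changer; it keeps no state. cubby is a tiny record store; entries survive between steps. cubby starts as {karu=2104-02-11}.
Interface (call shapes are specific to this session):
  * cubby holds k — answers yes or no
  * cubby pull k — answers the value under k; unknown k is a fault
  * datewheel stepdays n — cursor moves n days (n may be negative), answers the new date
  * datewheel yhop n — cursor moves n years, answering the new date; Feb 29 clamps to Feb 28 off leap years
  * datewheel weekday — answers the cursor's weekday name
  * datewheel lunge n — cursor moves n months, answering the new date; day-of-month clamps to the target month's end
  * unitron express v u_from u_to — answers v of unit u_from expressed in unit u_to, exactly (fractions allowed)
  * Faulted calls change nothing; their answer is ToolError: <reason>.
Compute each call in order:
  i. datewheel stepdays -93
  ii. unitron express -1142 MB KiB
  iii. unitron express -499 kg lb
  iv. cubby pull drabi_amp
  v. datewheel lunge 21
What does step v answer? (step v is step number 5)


Answer: 2211-08-21

Derivation:
→ datewheel stepdays(n→-93)
← 2209-11-21
→ unitron express(v→-1142, u_from→MB, u_to→KiB)
← -8921875/8
→ unitron express(v→-499, u_from→kg, u_to→lb)
← -49900000000/45359237
→ cubby pull(k→drabi_amp)
← ToolError: no such key drabi_amp
→ datewheel lunge(n→21)
← 2211-08-21


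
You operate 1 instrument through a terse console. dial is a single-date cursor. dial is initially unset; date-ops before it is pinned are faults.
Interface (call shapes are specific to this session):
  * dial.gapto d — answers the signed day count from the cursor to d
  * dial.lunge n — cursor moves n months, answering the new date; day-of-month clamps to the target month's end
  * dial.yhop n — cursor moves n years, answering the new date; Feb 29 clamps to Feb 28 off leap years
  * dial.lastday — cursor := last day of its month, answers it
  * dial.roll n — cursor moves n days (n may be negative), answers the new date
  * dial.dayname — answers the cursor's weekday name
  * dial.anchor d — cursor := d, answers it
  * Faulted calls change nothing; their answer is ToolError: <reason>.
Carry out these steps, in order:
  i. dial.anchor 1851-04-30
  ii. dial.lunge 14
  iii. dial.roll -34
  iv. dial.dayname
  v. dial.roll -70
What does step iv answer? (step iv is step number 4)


Answer: Thursday

Derivation:
Act: dial.anchor[d=1851-04-30]
Obs: 1851-04-30
Act: dial.lunge[n=14]
Obs: 1852-06-30
Act: dial.roll[n=-34]
Obs: 1852-05-27
Act: dial.dayname[]
Obs: Thursday
Act: dial.roll[n=-70]
Obs: 1852-03-18


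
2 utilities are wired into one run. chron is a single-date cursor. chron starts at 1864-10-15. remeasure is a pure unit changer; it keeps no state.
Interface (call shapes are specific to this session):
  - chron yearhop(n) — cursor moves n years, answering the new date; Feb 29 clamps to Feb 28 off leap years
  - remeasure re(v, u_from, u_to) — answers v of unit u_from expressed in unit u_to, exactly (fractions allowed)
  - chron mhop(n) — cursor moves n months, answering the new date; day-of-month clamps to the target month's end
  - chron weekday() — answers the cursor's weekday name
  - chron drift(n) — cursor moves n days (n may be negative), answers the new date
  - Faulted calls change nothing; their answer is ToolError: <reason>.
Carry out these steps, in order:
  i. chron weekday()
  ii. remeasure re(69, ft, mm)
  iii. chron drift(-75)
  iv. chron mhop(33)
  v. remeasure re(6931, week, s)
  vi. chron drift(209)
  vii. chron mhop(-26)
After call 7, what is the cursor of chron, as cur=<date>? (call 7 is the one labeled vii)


Answer: cur=1865-09-26

Derivation:
;; chron weekday() == Saturday
;; remeasure re(v=69, u_from=ft, u_to=mm) == 105156/5
;; chron drift(n=-75) == 1864-08-01
;; chron mhop(n=33) == 1867-05-01
;; remeasure re(v=6931, u_from=week, u_to=s) == 4191868800
;; chron drift(n=209) == 1867-11-26
;; chron mhop(n=-26) == 1865-09-26


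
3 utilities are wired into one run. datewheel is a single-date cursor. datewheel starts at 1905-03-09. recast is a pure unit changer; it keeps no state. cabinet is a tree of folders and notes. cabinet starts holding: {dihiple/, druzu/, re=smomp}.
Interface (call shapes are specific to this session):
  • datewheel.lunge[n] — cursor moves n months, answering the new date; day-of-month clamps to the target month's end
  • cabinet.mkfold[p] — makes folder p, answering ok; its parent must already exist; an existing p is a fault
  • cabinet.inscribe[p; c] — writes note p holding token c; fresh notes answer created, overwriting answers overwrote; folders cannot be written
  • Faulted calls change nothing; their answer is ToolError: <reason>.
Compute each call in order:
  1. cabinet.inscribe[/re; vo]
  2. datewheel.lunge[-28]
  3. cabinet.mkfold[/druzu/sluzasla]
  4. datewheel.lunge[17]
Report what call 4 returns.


Answer: 1904-04-09

Derivation:
% inscribe(/re, vo) ~> overwrote
% lunge(-28) ~> 1902-11-09
% mkfold(/druzu/sluzasla) ~> ok
% lunge(17) ~> 1904-04-09


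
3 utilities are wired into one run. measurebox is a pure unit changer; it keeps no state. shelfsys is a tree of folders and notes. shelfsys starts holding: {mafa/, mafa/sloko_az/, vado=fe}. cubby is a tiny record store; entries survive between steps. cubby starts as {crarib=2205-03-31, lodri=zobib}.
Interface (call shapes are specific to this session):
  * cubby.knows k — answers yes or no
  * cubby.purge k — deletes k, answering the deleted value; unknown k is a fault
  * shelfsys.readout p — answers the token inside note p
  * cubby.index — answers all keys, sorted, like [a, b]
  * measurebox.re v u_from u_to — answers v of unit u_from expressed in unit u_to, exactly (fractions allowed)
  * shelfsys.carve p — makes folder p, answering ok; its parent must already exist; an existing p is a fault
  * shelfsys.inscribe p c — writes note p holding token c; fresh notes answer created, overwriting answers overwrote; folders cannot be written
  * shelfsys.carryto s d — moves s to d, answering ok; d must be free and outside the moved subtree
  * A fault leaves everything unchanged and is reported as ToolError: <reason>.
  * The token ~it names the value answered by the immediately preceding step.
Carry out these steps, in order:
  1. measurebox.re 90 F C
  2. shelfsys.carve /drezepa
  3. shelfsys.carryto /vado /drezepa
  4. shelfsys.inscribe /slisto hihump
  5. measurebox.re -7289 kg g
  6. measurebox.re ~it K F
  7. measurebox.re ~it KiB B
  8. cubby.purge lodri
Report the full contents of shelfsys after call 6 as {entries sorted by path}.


Calling measurebox.re passing v→90, u_from→F, u_to→C, and see 290/9.
Then shelfsys.carve passing p→/drezepa, and see ok.
Now I run shelfsys.carryto passing s→/vado, d→/drezepa, yielding ToolError: exists.
I call shelfsys.inscribe passing p→/slisto, c→hihump, yielding created.
Now I run measurebox.re passing v→-7289, u_from→kg, u_to→g, and observe -7289000.
I run measurebox.re passing v→~it, u_from→K, u_to→F: -1312065967/100.
Now I run measurebox.re passing v→~it, u_from→KiB, u_to→B, — result: -335888887552/25.
Invoking cubby.purge passing k→lodri, yielding zobib.

Answer: {drezepa/, mafa/, mafa/sloko_az/, slisto=hihump, vado=fe}


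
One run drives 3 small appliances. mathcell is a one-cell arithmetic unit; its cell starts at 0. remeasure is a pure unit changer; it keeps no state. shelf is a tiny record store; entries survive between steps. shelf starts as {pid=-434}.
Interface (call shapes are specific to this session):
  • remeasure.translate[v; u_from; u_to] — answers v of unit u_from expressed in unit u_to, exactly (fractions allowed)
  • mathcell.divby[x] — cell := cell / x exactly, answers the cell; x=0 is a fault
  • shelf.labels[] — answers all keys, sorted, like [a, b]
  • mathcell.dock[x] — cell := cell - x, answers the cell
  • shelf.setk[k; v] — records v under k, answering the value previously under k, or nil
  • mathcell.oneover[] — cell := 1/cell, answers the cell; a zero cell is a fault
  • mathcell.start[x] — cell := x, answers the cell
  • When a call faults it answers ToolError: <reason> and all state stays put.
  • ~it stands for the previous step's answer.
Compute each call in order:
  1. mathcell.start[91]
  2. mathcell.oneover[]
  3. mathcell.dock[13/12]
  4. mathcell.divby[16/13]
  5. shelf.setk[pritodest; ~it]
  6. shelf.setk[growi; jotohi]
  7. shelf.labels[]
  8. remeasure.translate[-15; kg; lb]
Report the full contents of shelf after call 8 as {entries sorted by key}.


Step: mathcell.start[x: 91]
Result: 91
Step: mathcell.oneover[]
Result: 1/91
Step: mathcell.dock[x: 13/12]
Result: -1171/1092
Step: mathcell.divby[x: 16/13]
Result: -1171/1344
Step: shelf.setk[k: pritodest; v: ~it]
Result: nil
Step: shelf.setk[k: growi; v: jotohi]
Result: nil
Step: shelf.labels[]
Result: [growi, pid, pritodest]
Step: remeasure.translate[v: -15; u_from: kg; u_to: lb]
Result: -1500000000/45359237

Answer: {growi=jotohi, pid=-434, pritodest=-1171/1344}


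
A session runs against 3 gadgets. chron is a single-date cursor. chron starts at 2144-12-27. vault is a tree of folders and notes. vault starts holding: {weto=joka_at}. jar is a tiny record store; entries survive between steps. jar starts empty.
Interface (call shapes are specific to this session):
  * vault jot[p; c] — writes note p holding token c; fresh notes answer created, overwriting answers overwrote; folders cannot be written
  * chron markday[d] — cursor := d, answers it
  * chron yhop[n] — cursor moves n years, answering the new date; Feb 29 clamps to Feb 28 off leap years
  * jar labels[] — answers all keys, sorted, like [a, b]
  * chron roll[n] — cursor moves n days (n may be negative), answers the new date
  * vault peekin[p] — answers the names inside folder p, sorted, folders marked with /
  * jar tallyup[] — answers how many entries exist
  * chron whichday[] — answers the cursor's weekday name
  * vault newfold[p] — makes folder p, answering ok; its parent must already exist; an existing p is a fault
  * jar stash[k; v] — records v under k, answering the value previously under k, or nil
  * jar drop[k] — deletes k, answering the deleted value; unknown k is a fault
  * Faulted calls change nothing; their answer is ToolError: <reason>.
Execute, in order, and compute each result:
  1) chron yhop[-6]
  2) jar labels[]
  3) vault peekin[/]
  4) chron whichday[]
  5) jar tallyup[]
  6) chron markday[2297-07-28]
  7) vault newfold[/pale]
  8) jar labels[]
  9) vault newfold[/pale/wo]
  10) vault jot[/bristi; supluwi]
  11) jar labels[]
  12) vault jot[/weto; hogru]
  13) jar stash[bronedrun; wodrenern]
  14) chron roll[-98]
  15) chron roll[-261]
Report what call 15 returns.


Answer: 2296-08-03

Derivation:
CALL chron yhop[n→-6]
RET  2138-12-27
CALL jar labels[]
RET  []
CALL vault peekin[p→/]
RET  [weto]
CALL chron whichday[]
RET  Saturday
CALL jar tallyup[]
RET  0
CALL chron markday[d→2297-07-28]
RET  2297-07-28
CALL vault newfold[p→/pale]
RET  ok
CALL jar labels[]
RET  []
CALL vault newfold[p→/pale/wo]
RET  ok
CALL vault jot[p→/bristi; c→supluwi]
RET  created
CALL jar labels[]
RET  []
CALL vault jot[p→/weto; c→hogru]
RET  overwrote
CALL jar stash[k→bronedrun; v→wodrenern]
RET  nil
CALL chron roll[n→-98]
RET  2297-04-21
CALL chron roll[n→-261]
RET  2296-08-03


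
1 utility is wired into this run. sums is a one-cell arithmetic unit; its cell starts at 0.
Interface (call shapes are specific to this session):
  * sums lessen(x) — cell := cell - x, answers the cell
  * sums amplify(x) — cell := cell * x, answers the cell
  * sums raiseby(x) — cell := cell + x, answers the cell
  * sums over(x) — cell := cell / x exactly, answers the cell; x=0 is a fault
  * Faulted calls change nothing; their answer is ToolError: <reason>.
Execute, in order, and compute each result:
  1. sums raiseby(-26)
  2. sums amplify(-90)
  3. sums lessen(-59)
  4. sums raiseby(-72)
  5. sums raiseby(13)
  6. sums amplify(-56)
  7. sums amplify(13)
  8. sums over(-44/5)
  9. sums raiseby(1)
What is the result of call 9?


Do: sums raiseby[x: -26]
See: -26
Do: sums amplify[x: -90]
See: 2340
Do: sums lessen[x: -59]
See: 2399
Do: sums raiseby[x: -72]
See: 2327
Do: sums raiseby[x: 13]
See: 2340
Do: sums amplify[x: -56]
See: -131040
Do: sums amplify[x: 13]
See: -1703520
Do: sums over[x: -44/5]
See: 2129400/11
Do: sums raiseby[x: 1]
See: 2129411/11

Answer: 2129411/11


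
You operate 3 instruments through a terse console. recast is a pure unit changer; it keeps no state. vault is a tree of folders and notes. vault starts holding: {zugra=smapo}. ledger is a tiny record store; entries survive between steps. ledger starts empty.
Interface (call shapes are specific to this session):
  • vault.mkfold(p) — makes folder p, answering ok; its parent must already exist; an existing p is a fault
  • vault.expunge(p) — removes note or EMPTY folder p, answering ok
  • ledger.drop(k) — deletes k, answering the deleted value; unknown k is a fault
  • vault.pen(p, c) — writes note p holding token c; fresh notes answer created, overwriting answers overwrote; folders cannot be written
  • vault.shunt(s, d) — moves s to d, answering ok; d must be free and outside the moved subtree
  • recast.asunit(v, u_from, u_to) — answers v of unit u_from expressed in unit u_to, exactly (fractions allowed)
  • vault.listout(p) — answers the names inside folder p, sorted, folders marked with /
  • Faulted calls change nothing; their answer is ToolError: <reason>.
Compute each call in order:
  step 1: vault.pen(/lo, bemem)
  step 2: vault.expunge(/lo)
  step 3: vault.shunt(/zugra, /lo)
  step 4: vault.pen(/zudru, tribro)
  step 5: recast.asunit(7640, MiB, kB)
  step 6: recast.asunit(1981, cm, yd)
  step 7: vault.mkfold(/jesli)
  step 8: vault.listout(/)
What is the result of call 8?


[in] vault.pen p=/lo c=bemem
= created
[in] vault.expunge p=/lo
= ok
[in] vault.shunt s=/zugra d=/lo
= ok
[in] vault.pen p=/zudru c=tribro
= created
[in] recast.asunit v=7640 u_from=MiB u_to=kB
= 200278016/25
[in] recast.asunit v=1981 u_from=cm u_to=yd
= 49525/2286
[in] vault.mkfold p=/jesli
= ok
[in] vault.listout p=/
= [jesli/, lo, zudru]

Answer: [jesli/, lo, zudru]


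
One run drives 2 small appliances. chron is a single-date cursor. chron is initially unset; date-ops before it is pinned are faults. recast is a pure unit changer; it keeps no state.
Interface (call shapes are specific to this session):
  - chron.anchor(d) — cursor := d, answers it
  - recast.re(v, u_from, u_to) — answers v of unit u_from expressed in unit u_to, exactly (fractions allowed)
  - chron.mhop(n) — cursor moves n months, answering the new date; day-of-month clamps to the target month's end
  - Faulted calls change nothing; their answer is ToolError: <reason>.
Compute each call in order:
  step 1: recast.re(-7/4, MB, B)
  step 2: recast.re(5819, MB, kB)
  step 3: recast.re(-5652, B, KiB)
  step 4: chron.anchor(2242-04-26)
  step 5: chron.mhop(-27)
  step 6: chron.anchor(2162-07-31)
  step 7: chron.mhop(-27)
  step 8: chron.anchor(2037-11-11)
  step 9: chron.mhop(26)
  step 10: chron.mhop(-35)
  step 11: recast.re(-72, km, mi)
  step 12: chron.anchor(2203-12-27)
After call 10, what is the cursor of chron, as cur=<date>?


Step: recast.re[v→-7/4; u_from→MB; u_to→B]
Result: -1750000
Step: recast.re[v→5819; u_from→MB; u_to→kB]
Result: 5819000
Step: recast.re[v→-5652; u_from→B; u_to→KiB]
Result: -1413/256
Step: chron.anchor[d→2242-04-26]
Result: 2242-04-26
Step: chron.mhop[n→-27]
Result: 2240-01-26
Step: chron.anchor[d→2162-07-31]
Result: 2162-07-31
Step: chron.mhop[n→-27]
Result: 2160-04-30
Step: chron.anchor[d→2037-11-11]
Result: 2037-11-11
Step: chron.mhop[n→26]
Result: 2040-01-11
Step: chron.mhop[n→-35]
Result: 2037-02-11
Step: recast.re[v→-72; u_from→km; u_to→mi]
Result: -62500/1397
Step: chron.anchor[d→2203-12-27]
Result: 2203-12-27

Answer: cur=2037-02-11


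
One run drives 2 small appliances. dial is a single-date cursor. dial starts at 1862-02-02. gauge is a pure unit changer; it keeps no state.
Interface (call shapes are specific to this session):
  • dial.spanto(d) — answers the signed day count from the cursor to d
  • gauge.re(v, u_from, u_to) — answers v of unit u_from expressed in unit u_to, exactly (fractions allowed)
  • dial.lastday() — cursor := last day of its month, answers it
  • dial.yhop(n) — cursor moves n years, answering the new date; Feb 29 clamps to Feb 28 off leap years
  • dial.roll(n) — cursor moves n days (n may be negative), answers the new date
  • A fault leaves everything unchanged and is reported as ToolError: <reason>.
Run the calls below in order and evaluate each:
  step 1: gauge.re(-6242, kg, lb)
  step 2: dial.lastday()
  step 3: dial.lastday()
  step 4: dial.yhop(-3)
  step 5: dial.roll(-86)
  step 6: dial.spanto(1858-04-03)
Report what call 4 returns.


// gauge.re(-6242, kg, lb) => -624200000000/45359237
// dial.lastday() => 1862-02-28
// dial.lastday() => 1862-02-28
// dial.yhop(-3) => 1859-02-28
// dial.roll(-86) => 1858-12-04
// dial.spanto(1858-04-03) => -245

Answer: 1859-02-28


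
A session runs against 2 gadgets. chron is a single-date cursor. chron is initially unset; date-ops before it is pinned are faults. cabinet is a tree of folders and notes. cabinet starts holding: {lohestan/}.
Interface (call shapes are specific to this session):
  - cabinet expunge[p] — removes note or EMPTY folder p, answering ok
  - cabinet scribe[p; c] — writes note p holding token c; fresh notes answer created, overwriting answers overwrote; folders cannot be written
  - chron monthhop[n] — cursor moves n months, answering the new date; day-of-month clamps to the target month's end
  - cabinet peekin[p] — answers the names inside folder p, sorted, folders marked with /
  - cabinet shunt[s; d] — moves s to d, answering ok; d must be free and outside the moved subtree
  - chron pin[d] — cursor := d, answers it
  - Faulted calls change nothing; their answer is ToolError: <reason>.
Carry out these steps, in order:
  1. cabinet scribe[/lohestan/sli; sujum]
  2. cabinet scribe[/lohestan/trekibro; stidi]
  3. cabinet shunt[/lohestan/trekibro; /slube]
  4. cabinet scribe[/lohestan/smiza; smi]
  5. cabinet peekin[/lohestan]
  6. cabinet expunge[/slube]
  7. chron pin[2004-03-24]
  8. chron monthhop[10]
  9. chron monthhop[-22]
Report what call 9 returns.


Answer: 2003-03-24

Derivation:
Now I run cabinet scribe(p='/lohestan/sli', c='sujum'), which returns created.
Now I run cabinet scribe(p='/lohestan/trekibro', c='stidi'): created.
Invoking cabinet shunt(s='/lohestan/trekibro', d='/slube'), giving ok.
I invoke cabinet scribe(p='/lohestan/smiza', c='smi'), and get created.
Now I run cabinet peekin(p='/lohestan'), — result: [sli, smiza].
Then cabinet expunge(p='/slube'): ok.
I call chron pin(d='2004-03-24'), giving 2004-03-24.
I run chron monthhop(n='10'), yielding 2005-01-24.
I invoke chron monthhop(n='-22'), giving 2003-03-24.


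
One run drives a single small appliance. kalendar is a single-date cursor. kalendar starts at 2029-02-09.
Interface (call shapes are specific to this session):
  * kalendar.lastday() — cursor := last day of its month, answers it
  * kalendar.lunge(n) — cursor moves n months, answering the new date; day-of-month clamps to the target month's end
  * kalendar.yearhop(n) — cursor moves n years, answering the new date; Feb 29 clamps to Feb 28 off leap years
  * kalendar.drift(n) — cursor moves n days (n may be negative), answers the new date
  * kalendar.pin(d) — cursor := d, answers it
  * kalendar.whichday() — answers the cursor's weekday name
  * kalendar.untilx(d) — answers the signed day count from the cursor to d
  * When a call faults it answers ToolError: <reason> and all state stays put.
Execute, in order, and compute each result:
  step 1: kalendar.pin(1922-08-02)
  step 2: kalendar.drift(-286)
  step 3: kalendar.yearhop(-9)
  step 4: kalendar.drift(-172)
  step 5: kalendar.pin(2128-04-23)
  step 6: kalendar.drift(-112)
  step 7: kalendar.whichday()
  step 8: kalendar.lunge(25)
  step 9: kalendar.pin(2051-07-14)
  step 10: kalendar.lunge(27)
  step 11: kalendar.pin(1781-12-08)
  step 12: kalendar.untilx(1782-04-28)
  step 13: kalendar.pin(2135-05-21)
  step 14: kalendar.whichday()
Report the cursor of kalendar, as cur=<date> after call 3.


Answer: cur=1912-10-20

Derivation:
→ kalendar.pin(1922-08-02)
← 1922-08-02
→ kalendar.drift(-286)
← 1921-10-20
→ kalendar.yearhop(-9)
← 1912-10-20
→ kalendar.drift(-172)
← 1912-05-01
→ kalendar.pin(2128-04-23)
← 2128-04-23
→ kalendar.drift(-112)
← 2128-01-02
→ kalendar.whichday()
← Friday
→ kalendar.lunge(25)
← 2130-02-02
→ kalendar.pin(2051-07-14)
← 2051-07-14
→ kalendar.lunge(27)
← 2053-10-14
→ kalendar.pin(1781-12-08)
← 1781-12-08
→ kalendar.untilx(1782-04-28)
← 141
→ kalendar.pin(2135-05-21)
← 2135-05-21
→ kalendar.whichday()
← Saturday


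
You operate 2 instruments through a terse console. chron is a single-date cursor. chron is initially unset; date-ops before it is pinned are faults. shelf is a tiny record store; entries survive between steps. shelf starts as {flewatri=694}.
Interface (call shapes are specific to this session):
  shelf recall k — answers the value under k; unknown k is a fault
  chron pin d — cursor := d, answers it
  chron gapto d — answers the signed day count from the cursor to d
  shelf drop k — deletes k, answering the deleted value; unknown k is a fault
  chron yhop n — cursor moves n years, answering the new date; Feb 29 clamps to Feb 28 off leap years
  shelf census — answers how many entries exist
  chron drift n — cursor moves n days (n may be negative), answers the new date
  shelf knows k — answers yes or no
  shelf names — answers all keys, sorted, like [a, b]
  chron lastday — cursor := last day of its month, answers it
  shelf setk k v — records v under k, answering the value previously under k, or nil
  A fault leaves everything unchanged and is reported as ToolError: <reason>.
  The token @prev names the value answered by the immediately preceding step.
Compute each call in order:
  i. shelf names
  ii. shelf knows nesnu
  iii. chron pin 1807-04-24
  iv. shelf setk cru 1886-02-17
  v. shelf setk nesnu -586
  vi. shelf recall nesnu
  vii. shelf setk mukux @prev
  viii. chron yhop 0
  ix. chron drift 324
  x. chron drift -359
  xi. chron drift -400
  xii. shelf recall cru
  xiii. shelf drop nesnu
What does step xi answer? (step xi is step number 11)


Answer: 1806-02-13

Derivation:
CALL shelf names[]
RET  [flewatri]
CALL shelf knows[k=nesnu]
RET  no
CALL chron pin[d=1807-04-24]
RET  1807-04-24
CALL shelf setk[k=cru; v=1886-02-17]
RET  nil
CALL shelf setk[k=nesnu; v=-586]
RET  nil
CALL shelf recall[k=nesnu]
RET  -586
CALL shelf setk[k=mukux; v=@prev]
RET  nil
CALL chron yhop[n=0]
RET  1807-04-24
CALL chron drift[n=324]
RET  1808-03-13
CALL chron drift[n=-359]
RET  1807-03-20
CALL chron drift[n=-400]
RET  1806-02-13
CALL shelf recall[k=cru]
RET  1886-02-17
CALL shelf drop[k=nesnu]
RET  -586


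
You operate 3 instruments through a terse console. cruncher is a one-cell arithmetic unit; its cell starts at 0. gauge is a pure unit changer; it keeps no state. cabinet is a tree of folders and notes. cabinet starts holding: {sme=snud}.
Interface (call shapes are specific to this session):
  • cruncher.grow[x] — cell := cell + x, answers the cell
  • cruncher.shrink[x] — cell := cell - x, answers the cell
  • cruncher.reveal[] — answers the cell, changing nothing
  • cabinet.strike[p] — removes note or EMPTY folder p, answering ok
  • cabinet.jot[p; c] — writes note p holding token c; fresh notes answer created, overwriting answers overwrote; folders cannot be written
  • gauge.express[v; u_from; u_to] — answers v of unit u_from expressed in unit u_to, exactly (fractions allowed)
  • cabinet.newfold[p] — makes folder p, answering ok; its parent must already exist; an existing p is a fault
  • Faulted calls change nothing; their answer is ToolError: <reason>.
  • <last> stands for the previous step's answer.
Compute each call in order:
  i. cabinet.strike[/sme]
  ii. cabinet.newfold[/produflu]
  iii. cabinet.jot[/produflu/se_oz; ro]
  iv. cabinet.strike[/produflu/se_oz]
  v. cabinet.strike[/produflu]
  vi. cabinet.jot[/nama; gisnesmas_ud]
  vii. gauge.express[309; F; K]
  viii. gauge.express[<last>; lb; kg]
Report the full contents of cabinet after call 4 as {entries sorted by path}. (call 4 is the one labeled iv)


Answer: {produflu/}

Derivation:
Step: cabinet.strike[p→/sme]
Result: ok
Step: cabinet.newfold[p→/produflu]
Result: ok
Step: cabinet.jot[p→/produflu/se_oz; c→ro]
Result: created
Step: cabinet.strike[p→/produflu/se_oz]
Result: ok
Step: cabinet.strike[p→/produflu]
Result: ok
Step: cabinet.jot[p→/nama; c→gisnesmas_ud]
Result: created
Step: gauge.express[v→309; u_from→F; u_to→K]
Result: 76867/180
Step: gauge.express[v→<last>; u_from→lb; u_to→kg]
Result: 3486628470479/18000000000


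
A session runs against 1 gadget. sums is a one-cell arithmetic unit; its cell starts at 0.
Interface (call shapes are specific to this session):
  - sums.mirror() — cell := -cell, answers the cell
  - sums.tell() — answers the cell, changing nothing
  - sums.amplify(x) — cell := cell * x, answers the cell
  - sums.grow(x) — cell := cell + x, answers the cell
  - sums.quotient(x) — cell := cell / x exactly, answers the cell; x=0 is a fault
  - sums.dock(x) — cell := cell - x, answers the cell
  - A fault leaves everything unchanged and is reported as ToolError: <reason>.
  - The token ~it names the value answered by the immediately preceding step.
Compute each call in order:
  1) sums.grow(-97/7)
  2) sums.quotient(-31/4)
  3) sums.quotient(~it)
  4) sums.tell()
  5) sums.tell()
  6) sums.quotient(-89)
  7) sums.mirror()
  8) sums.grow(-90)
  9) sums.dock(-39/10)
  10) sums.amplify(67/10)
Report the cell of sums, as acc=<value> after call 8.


Answer: acc=-8009/89

Derivation:
·→ grow(x: -97/7)
·← -97/7
·→ quotient(x: -31/4)
·← 388/217
·→ quotient(x: ~it)
·← 1
·→ tell()
·← 1
·→ tell()
·← 1
·→ quotient(x: -89)
·← -1/89
·→ mirror()
·← 1/89
·→ grow(x: -90)
·← -8009/89
·→ dock(x: -39/10)
·← -76619/890
·→ amplify(x: 67/10)
·← -5133473/8900


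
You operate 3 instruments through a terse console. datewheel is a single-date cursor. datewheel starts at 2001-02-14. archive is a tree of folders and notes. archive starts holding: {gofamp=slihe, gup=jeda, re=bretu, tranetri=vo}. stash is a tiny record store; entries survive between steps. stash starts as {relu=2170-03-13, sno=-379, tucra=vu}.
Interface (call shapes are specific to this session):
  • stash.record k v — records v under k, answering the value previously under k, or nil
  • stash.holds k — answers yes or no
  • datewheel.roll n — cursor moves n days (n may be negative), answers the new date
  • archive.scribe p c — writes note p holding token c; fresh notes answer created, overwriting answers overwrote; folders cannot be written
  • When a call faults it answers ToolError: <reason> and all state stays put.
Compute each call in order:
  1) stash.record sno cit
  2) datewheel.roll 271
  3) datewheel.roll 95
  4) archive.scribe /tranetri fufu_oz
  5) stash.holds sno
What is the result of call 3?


% record(sno, cit) == -379
% roll(271) == 2001-11-12
% roll(95) == 2002-02-15
% scribe(/tranetri, fufu_oz) == overwrote
% holds(sno) == yes

Answer: 2002-02-15


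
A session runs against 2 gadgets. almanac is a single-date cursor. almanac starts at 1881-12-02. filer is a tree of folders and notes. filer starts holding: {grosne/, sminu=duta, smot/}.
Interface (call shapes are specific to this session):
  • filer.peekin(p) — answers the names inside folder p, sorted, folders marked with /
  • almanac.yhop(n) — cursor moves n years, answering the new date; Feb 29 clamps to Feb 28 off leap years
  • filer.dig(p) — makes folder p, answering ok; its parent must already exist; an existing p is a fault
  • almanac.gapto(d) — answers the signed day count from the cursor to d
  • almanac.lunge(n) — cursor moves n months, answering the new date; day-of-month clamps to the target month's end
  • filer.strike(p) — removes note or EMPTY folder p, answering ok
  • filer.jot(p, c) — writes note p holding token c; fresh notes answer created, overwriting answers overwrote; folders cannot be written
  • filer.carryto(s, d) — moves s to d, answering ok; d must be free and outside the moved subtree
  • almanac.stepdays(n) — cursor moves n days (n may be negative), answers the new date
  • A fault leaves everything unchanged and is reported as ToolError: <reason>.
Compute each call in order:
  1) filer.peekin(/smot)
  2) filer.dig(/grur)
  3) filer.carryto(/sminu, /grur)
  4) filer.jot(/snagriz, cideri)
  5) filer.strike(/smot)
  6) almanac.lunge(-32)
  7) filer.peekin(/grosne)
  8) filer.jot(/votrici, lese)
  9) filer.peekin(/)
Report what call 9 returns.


Answer: [grosne/, grur/, sminu, snagriz, votrici]

Derivation:
I use peekin with p=/smot, yielding [].
Using dig with p=/grur, — result: ok.
Using carryto with s=/sminu, d=/grur, and get ToolError: exists.
I run jot with p=/snagriz, c=cideri, giving created.
I call strike with p=/smot, and observe ok.
I call lunge with n=-32, and get 1879-04-02.
I use peekin with p=/grosne, — result: [].
Invoking jot with p=/votrici, c=lese, → created.
I call peekin with p=/, and observe [grosne/, grur/, sminu, snagriz, votrici].


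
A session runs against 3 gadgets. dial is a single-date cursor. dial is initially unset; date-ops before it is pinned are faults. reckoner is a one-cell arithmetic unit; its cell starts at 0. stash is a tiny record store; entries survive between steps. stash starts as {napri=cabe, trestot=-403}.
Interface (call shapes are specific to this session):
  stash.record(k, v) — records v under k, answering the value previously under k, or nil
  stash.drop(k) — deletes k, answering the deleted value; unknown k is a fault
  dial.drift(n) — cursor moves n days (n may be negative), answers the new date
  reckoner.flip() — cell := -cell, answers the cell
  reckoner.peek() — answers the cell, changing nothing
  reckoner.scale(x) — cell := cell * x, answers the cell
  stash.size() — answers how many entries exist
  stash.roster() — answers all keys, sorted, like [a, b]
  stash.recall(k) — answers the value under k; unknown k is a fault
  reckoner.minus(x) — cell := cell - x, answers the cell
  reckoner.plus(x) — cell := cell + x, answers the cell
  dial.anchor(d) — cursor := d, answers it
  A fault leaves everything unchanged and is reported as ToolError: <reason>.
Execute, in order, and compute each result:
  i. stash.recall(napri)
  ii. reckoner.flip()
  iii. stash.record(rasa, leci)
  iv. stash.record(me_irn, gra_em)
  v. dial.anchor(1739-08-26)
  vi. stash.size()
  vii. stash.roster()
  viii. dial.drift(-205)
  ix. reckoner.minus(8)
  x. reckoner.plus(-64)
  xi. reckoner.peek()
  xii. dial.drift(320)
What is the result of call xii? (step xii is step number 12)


$ stash.recall k→napri
= cabe
$ reckoner.flip
= 0
$ stash.record k→rasa v→leci
= nil
$ stash.record k→me_irn v→gra_em
= nil
$ dial.anchor d→1739-08-26
= 1739-08-26
$ stash.size
= 4
$ stash.roster
= [me_irn, napri, rasa, trestot]
$ dial.drift n→-205
= 1739-02-02
$ reckoner.minus x→8
= -8
$ reckoner.plus x→-64
= -72
$ reckoner.peek
= -72
$ dial.drift n→320
= 1739-12-19

Answer: 1739-12-19


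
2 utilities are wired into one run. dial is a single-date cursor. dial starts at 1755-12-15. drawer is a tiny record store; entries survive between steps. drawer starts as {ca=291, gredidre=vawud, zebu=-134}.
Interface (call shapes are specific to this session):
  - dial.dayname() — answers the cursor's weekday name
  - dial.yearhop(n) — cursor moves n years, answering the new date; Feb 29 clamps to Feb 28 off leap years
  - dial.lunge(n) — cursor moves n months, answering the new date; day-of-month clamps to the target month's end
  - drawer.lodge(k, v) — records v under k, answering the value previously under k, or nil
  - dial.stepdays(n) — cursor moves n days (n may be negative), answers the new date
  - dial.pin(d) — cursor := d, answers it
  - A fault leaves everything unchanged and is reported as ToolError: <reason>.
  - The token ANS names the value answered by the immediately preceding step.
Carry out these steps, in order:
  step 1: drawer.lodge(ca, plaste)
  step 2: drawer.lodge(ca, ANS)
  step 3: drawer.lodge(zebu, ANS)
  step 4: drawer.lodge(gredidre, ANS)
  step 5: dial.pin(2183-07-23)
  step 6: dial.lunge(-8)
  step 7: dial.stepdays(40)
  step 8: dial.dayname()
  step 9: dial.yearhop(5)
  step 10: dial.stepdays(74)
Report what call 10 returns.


Answer: 2188-03-16

Derivation:
CALL drawer.lodge[k: ca; v: plaste]
RET  291
CALL drawer.lodge[k: ca; v: ANS]
RET  plaste
CALL drawer.lodge[k: zebu; v: ANS]
RET  -134
CALL drawer.lodge[k: gredidre; v: ANS]
RET  vawud
CALL dial.pin[d: 2183-07-23]
RET  2183-07-23
CALL dial.lunge[n: -8]
RET  2182-11-23
CALL dial.stepdays[n: 40]
RET  2183-01-02
CALL dial.dayname[]
RET  Thursday
CALL dial.yearhop[n: 5]
RET  2188-01-02
CALL dial.stepdays[n: 74]
RET  2188-03-16
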